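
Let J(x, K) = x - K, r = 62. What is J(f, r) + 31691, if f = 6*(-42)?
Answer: 31377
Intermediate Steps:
f = -252
J(f, r) + 31691 = (-252 - 1*62) + 31691 = (-252 - 62) + 31691 = -314 + 31691 = 31377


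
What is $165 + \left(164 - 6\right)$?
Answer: $323$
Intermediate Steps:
$165 + \left(164 - 6\right) = 165 + 158 = 323$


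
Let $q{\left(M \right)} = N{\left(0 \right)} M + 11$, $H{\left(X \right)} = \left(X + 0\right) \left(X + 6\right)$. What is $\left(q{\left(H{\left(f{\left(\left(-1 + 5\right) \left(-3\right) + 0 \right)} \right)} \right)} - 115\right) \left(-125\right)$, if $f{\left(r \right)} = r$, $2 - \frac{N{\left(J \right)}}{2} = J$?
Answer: $-23000$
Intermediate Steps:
$N{\left(J \right)} = 4 - 2 J$
$H{\left(X \right)} = X \left(6 + X\right)$
$q{\left(M \right)} = 11 + 4 M$ ($q{\left(M \right)} = \left(4 - 0\right) M + 11 = \left(4 + 0\right) M + 11 = 4 M + 11 = 11 + 4 M$)
$\left(q{\left(H{\left(f{\left(\left(-1 + 5\right) \left(-3\right) + 0 \right)} \right)} \right)} - 115\right) \left(-125\right) = \left(\left(11 + 4 \left(\left(-1 + 5\right) \left(-3\right) + 0\right) \left(6 + \left(\left(-1 + 5\right) \left(-3\right) + 0\right)\right)\right) - 115\right) \left(-125\right) = \left(\left(11 + 4 \left(4 \left(-3\right) + 0\right) \left(6 + \left(4 \left(-3\right) + 0\right)\right)\right) - 115\right) \left(-125\right) = \left(\left(11 + 4 \left(-12 + 0\right) \left(6 + \left(-12 + 0\right)\right)\right) - 115\right) \left(-125\right) = \left(\left(11 + 4 \left(- 12 \left(6 - 12\right)\right)\right) - 115\right) \left(-125\right) = \left(\left(11 + 4 \left(\left(-12\right) \left(-6\right)\right)\right) - 115\right) \left(-125\right) = \left(\left(11 + 4 \cdot 72\right) - 115\right) \left(-125\right) = \left(\left(11 + 288\right) - 115\right) \left(-125\right) = \left(299 - 115\right) \left(-125\right) = 184 \left(-125\right) = -23000$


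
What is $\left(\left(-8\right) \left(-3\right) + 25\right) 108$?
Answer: $5292$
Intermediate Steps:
$\left(\left(-8\right) \left(-3\right) + 25\right) 108 = \left(24 + 25\right) 108 = 49 \cdot 108 = 5292$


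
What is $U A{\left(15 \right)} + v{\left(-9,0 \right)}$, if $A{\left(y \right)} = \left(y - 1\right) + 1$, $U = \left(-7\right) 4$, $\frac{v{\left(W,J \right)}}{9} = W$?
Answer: $-501$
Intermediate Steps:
$v{\left(W,J \right)} = 9 W$
$U = -28$
$A{\left(y \right)} = y$ ($A{\left(y \right)} = \left(-1 + y\right) + 1 = y$)
$U A{\left(15 \right)} + v{\left(-9,0 \right)} = \left(-28\right) 15 + 9 \left(-9\right) = -420 - 81 = -501$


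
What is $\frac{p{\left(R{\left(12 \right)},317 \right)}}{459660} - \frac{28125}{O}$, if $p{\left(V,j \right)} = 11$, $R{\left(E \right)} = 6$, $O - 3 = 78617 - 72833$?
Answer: $- \frac{1436430427}{295561380} \approx -4.86$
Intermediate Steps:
$O = 5787$ ($O = 3 + \left(78617 - 72833\right) = 3 + 5784 = 5787$)
$\frac{p{\left(R{\left(12 \right)},317 \right)}}{459660} - \frac{28125}{O} = \frac{11}{459660} - \frac{28125}{5787} = 11 \cdot \frac{1}{459660} - \frac{3125}{643} = \frac{11}{459660} - \frac{3125}{643} = - \frac{1436430427}{295561380}$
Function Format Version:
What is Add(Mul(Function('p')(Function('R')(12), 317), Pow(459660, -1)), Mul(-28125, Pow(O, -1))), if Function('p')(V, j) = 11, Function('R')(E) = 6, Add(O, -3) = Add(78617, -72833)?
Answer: Rational(-1436430427, 295561380) ≈ -4.8600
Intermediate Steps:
O = 5787 (O = Add(3, Add(78617, -72833)) = Add(3, 5784) = 5787)
Add(Mul(Function('p')(Function('R')(12), 317), Pow(459660, -1)), Mul(-28125, Pow(O, -1))) = Add(Mul(11, Pow(459660, -1)), Mul(-28125, Pow(5787, -1))) = Add(Mul(11, Rational(1, 459660)), Mul(-28125, Rational(1, 5787))) = Add(Rational(11, 459660), Rational(-3125, 643)) = Rational(-1436430427, 295561380)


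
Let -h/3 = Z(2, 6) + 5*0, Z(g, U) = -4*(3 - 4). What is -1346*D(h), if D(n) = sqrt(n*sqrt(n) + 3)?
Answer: -1346*sqrt(3 - 24*I*sqrt(3)) ≈ -6361.7 + 5919.1*I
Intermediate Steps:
Z(g, U) = 4 (Z(g, U) = -4*(-1) = 4)
h = -12 (h = -3*(4 + 5*0) = -3*(4 + 0) = -3*4 = -12)
D(n) = sqrt(3 + n**(3/2)) (D(n) = sqrt(n**(3/2) + 3) = sqrt(3 + n**(3/2)))
-1346*D(h) = -1346*sqrt(3 + (-12)**(3/2)) = -1346*sqrt(3 - 24*I*sqrt(3))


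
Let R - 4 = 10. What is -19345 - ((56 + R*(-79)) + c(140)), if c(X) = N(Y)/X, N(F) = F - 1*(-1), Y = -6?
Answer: -512259/28 ≈ -18295.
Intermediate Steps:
R = 14 (R = 4 + 10 = 14)
N(F) = 1 + F (N(F) = F + 1 = 1 + F)
c(X) = -5/X (c(X) = (1 - 6)/X = -5/X)
-19345 - ((56 + R*(-79)) + c(140)) = -19345 - ((56 + 14*(-79)) - 5/140) = -19345 - ((56 - 1106) - 5*1/140) = -19345 - (-1050 - 1/28) = -19345 - 1*(-29401/28) = -19345 + 29401/28 = -512259/28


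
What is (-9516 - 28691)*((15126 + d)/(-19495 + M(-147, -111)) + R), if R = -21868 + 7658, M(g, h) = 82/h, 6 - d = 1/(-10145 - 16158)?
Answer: 30904996406029612139/56920402181 ≈ 5.4295e+8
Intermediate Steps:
d = 157819/26303 (d = 6 - 1/(-10145 - 16158) = 6 - 1/(-26303) = 6 - 1*(-1/26303) = 6 + 1/26303 = 157819/26303 ≈ 6.0000)
R = -14210
(-9516 - 28691)*((15126 + d)/(-19495 + M(-147, -111)) + R) = (-9516 - 28691)*((15126 + 157819/26303)/(-19495 + 82/(-111)) - 14210) = -38207*(398016997/(26303*(-19495 + 82*(-1/111))) - 14210) = -38207*(398016997/(26303*(-19495 - 82/111)) - 14210) = -38207*(398016997/(26303*(-2164027/111)) - 14210) = -38207*((398016997/26303)*(-111/2164027) - 14210) = -38207*(-44179886667/56920402181 - 14210) = -38207*(-808883094878677/56920402181) = 30904996406029612139/56920402181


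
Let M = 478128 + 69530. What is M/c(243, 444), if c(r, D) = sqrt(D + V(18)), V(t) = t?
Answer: 273829*sqrt(462)/231 ≈ 25479.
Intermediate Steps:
c(r, D) = sqrt(18 + D) (c(r, D) = sqrt(D + 18) = sqrt(18 + D))
M = 547658
M/c(243, 444) = 547658/(sqrt(18 + 444)) = 547658/(sqrt(462)) = 547658*(sqrt(462)/462) = 273829*sqrt(462)/231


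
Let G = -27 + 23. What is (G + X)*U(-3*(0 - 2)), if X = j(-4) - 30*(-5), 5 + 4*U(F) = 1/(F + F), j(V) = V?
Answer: -4189/24 ≈ -174.54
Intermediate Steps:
U(F) = -5/4 + 1/(8*F) (U(F) = -5/4 + 1/(4*(F + F)) = -5/4 + 1/(4*((2*F))) = -5/4 + (1/(2*F))/4 = -5/4 + 1/(8*F))
G = -4
X = 146 (X = -4 - 30*(-5) = -4 - 6*(-25) = -4 + 150 = 146)
(G + X)*U(-3*(0 - 2)) = (-4 + 146)*((1 - (-30)*(0 - 2))/(8*((-3*(0 - 2))))) = 142*((1 - (-30)*(-2))/(8*((-3*(-2))))) = 142*((⅛)*(1 - 10*6)/6) = 142*((⅛)*(⅙)*(1 - 60)) = 142*((⅛)*(⅙)*(-59)) = 142*(-59/48) = -4189/24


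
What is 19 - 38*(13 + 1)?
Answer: -513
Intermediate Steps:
19 - 38*(13 + 1) = 19 - 38*14 = 19 - 532 = -513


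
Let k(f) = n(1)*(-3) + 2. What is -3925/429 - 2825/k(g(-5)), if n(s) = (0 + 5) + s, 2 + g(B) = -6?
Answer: 1149125/6864 ≈ 167.41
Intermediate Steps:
g(B) = -8 (g(B) = -2 - 6 = -8)
n(s) = 5 + s
k(f) = -16 (k(f) = (5 + 1)*(-3) + 2 = 6*(-3) + 2 = -18 + 2 = -16)
-3925/429 - 2825/k(g(-5)) = -3925/429 - 2825/(-16) = -3925*1/429 - 2825*(-1/16) = -3925/429 + 2825/16 = 1149125/6864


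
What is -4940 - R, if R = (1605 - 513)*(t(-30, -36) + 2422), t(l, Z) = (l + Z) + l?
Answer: -2544932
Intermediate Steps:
t(l, Z) = Z + 2*l (t(l, Z) = (Z + l) + l = Z + 2*l)
R = 2539992 (R = (1605 - 513)*((-36 + 2*(-30)) + 2422) = 1092*((-36 - 60) + 2422) = 1092*(-96 + 2422) = 1092*2326 = 2539992)
-4940 - R = -4940 - 1*2539992 = -4940 - 2539992 = -2544932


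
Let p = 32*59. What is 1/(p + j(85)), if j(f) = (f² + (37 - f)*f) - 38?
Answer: 1/4995 ≈ 0.00020020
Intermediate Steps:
j(f) = -38 + f² + f*(37 - f) (j(f) = (f² + f*(37 - f)) - 38 = -38 + f² + f*(37 - f))
p = 1888
1/(p + j(85)) = 1/(1888 + (-38 + 37*85)) = 1/(1888 + (-38 + 3145)) = 1/(1888 + 3107) = 1/4995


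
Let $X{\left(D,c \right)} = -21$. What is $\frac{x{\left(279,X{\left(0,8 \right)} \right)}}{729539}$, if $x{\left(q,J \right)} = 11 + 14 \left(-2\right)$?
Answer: $- \frac{17}{729539} \approx -2.3302 \cdot 10^{-5}$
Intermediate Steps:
$x{\left(q,J \right)} = -17$ ($x{\left(q,J \right)} = 11 - 28 = -17$)
$\frac{x{\left(279,X{\left(0,8 \right)} \right)}}{729539} = - \frac{17}{729539}$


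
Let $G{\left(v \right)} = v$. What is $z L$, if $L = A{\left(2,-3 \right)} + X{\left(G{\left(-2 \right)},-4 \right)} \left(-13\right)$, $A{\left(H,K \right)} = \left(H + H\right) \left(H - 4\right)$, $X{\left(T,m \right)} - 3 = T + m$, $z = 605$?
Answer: $18755$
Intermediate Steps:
$X{\left(T,m \right)} = 3 + T + m$ ($X{\left(T,m \right)} = 3 + \left(T + m\right) = 3 + T + m$)
$A{\left(H,K \right)} = 2 H \left(-4 + H\right)$
$L = 31$ ($L = 2 \cdot 2 \left(-4 + 2\right) + \left(3 - 2 - 4\right) \left(-13\right) = 2 \cdot 2 \left(-2\right) - -39 = -8 + 39 = 31$)
$z L = 605 \cdot 31 = 18755$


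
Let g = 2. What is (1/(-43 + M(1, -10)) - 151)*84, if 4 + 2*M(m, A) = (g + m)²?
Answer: -342524/27 ≈ -12686.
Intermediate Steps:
M(m, A) = -2 + (2 + m)²/2
(1/(-43 + M(1, -10)) - 151)*84 = (1/(-43 + (½)*1*(4 + 1)) - 151)*84 = (1/(-43 + (½)*1*5) - 151)*84 = (1/(-43 + 5/2) - 151)*84 = (1/(-81/2) - 151)*84 = (-2/81 - 151)*84 = -12233/81*84 = -342524/27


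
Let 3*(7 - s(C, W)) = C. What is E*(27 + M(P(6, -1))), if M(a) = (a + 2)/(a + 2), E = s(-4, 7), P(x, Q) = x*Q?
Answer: 700/3 ≈ 233.33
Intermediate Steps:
s(C, W) = 7 - C/3
P(x, Q) = Q*x
E = 25/3 (E = 7 - ⅓*(-4) = 7 + 4/3 = 25/3 ≈ 8.3333)
M(a) = 1 (M(a) = (2 + a)/(2 + a) = 1)
E*(27 + M(P(6, -1))) = 25*(27 + 1)/3 = (25/3)*28 = 700/3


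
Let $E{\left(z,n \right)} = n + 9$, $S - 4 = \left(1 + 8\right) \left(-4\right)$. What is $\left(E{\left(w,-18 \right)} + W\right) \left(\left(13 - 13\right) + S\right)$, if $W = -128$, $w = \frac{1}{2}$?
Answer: $4384$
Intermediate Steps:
$w = \frac{1}{2} \approx 0.5$
$S = -32$ ($S = 4 + \left(1 + 8\right) \left(-4\right) = 4 + 9 \left(-4\right) = 4 - 36 = -32$)
$E{\left(z,n \right)} = 9 + n$
$\left(E{\left(w,-18 \right)} + W\right) \left(\left(13 - 13\right) + S\right) = \left(\left(9 - 18\right) - 128\right) \left(\left(13 - 13\right) - 32\right) = \left(-9 - 128\right) \left(\left(13 - 13\right) - 32\right) = - 137 \left(0 - 32\right) = \left(-137\right) \left(-32\right) = 4384$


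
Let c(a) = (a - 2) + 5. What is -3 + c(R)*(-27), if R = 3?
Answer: -165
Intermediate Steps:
c(a) = 3 + a (c(a) = (-2 + a) + 5 = 3 + a)
-3 + c(R)*(-27) = -3 + (3 + 3)*(-27) = -3 + 6*(-27) = -3 - 162 = -165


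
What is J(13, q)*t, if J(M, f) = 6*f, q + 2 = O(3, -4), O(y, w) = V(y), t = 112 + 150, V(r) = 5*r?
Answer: 20436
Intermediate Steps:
t = 262
O(y, w) = 5*y
q = 13 (q = -2 + 5*3 = -2 + 15 = 13)
J(13, q)*t = (6*13)*262 = 78*262 = 20436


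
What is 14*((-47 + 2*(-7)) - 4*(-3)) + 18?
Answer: -668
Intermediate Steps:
14*((-47 + 2*(-7)) - 4*(-3)) + 18 = 14*((-47 - 14) + 12) + 18 = 14*(-61 + 12) + 18 = 14*(-49) + 18 = -686 + 18 = -668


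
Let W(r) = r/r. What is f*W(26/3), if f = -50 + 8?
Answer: -42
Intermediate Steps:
f = -42
W(r) = 1
f*W(26/3) = -42*1 = -42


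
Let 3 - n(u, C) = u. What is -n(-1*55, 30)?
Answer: -58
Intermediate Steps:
n(u, C) = 3 - u
-n(-1*55, 30) = -(3 - (-1)*55) = -(3 - 1*(-55)) = -(3 + 55) = -1*58 = -58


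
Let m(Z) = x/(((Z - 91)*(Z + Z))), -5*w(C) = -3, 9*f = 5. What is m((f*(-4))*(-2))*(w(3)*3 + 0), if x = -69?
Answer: 50301/311600 ≈ 0.16143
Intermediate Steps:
f = 5/9 (f = (⅑)*5 = 5/9 ≈ 0.55556)
w(C) = ⅗ (w(C) = -⅕*(-3) = ⅗)
m(Z) = -69/(2*Z*(-91 + Z)) (m(Z) = -69*1/((Z - 91)*(Z + Z)) = -69*1/(2*Z*(-91 + Z)) = -69/(2*Z*(-91 + Z)))
m((f*(-4))*(-2))*(w(3)*3 + 0) = (-69/(2*(((5/9)*(-4))*(-2))*(-91 + ((5/9)*(-4))*(-2))))*((⅗)*3 + 0) = (-69/(2*((-20/9*(-2)))*(-91 - 20/9*(-2))))*(9/5 + 0) = -69/(2*40/9*(-91 + 40/9))*(9/5) = -69/2*9/40/(-779/9)*(9/5) = -69/2*9/40*(-9/779)*(9/5) = (5589/62320)*(9/5) = 50301/311600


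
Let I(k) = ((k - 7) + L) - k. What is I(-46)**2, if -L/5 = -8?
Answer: 1089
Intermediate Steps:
L = 40 (L = -5*(-8) = 40)
I(k) = 33 (I(k) = ((k - 7) + 40) - k = ((-7 + k) + 40) - k = (33 + k) - k = 33)
I(-46)**2 = 33**2 = 1089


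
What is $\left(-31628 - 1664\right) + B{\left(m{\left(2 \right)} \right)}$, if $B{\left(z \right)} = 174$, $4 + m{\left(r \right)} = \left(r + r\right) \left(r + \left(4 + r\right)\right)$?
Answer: $-33118$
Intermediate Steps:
$m{\left(r \right)} = -4 + 2 r \left(4 + 2 r\right)$ ($m{\left(r \right)} = -4 + \left(r + r\right) \left(r + \left(4 + r\right)\right) = -4 + 2 r \left(4 + 2 r\right)$)
$\left(-31628 - 1664\right) + B{\left(m{\left(2 \right)} \right)} = \left(-31628 - 1664\right) + 174 = -33292 + 174 = -33118$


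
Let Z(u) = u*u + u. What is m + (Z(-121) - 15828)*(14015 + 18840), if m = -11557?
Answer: -42985897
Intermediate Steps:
Z(u) = u + u**2 (Z(u) = u**2 + u = u + u**2)
m + (Z(-121) - 15828)*(14015 + 18840) = -11557 + (-121*(1 - 121) - 15828)*(14015 + 18840) = -11557 + (-121*(-120) - 15828)*32855 = -11557 + (14520 - 15828)*32855 = -11557 - 1308*32855 = -11557 - 42974340 = -42985897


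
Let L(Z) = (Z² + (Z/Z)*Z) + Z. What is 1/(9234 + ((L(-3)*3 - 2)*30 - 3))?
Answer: 1/9441 ≈ 0.00010592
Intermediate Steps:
L(Z) = Z² + 2*Z (L(Z) = (Z² + 1*Z) + Z = (Z² + Z) + Z = (Z + Z²) + Z = Z² + 2*Z)
1/(9234 + ((L(-3)*3 - 2)*30 - 3)) = 1/(9234 + ((-3*(2 - 3)*3 - 2)*30 - 3)) = 1/(9234 + ((-3*(-1)*3 - 2)*30 - 3)) = 1/(9234 + ((3*3 - 2)*30 - 3)) = 1/(9234 + ((9 - 2)*30 - 3)) = 1/(9234 + (7*30 - 3)) = 1/(9234 + (210 - 3)) = 1/(9234 + 207) = 1/9441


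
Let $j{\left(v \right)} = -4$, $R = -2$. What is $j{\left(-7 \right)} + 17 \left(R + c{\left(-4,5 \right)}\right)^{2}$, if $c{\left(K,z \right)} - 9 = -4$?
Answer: $149$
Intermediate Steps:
$c{\left(K,z \right)} = 5$ ($c{\left(K,z \right)} = 9 - 4 = 5$)
$j{\left(-7 \right)} + 17 \left(R + c{\left(-4,5 \right)}\right)^{2} = -4 + 17 \left(-2 + 5\right)^{2} = -4 + 17 \cdot 3^{2} = -4 + 17 \cdot 9 = -4 + 153 = 149$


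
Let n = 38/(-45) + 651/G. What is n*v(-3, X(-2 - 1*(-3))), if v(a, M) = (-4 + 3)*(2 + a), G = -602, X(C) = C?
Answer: -7453/3870 ≈ -1.9258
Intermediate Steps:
v(a, M) = -2 - a (v(a, M) = -(2 + a) = -2 - a)
n = -7453/3870 (n = 38/(-45) + 651/(-602) = 38*(-1/45) + 651*(-1/602) = -38/45 - 93/86 = -7453/3870 ≈ -1.9258)
n*v(-3, X(-2 - 1*(-3))) = -7453*(-2 - 1*(-3))/3870 = -7453*(-2 + 3)/3870 = -7453/3870*1 = -7453/3870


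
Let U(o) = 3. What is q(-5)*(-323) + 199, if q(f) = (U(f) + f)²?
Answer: -1093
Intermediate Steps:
q(f) = (3 + f)²
q(-5)*(-323) + 199 = (3 - 5)²*(-323) + 199 = (-2)²*(-323) + 199 = 4*(-323) + 199 = -1292 + 199 = -1093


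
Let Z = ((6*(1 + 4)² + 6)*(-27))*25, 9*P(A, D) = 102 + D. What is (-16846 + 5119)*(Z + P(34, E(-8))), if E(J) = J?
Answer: 1234730618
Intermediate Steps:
P(A, D) = 34/3 + D/9 (P(A, D) = (102 + D)/9 = 34/3 + D/9)
Z = -105300 (Z = ((6*5² + 6)*(-27))*25 = ((6*25 + 6)*(-27))*25 = ((150 + 6)*(-27))*25 = (156*(-27))*25 = -4212*25 = -105300)
(-16846 + 5119)*(Z + P(34, E(-8))) = (-16846 + 5119)*(-105300 + (34/3 + (⅑)*(-8))) = -11727*(-105300 + (34/3 - 8/9)) = -11727*(-105300 + 94/9) = -11727*(-947606/9) = 1234730618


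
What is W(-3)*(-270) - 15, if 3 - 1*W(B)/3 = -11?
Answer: -11355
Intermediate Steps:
W(B) = 42 (W(B) = 9 - 3*(-11) = 9 + 33 = 42)
W(-3)*(-270) - 15 = 42*(-270) - 15 = -11340 - 15 = -11355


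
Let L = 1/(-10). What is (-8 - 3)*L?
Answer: 11/10 ≈ 1.1000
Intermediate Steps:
L = -⅒ ≈ -0.10000
(-8 - 3)*L = (-8 - 3)*(-⅒) = -11*(-⅒) = 11/10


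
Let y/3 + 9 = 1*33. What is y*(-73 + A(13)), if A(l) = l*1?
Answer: -4320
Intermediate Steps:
y = 72 (y = -27 + 3*(1*33) = -27 + 3*33 = -27 + 99 = 72)
A(l) = l
y*(-73 + A(13)) = 72*(-73 + 13) = 72*(-60) = -4320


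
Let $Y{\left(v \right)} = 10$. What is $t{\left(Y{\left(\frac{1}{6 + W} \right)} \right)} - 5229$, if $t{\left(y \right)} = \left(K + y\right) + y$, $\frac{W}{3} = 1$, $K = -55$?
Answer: $-5264$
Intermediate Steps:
$W = 3$ ($W = 3 \cdot 1 = 3$)
$t{\left(y \right)} = -55 + 2 y$ ($t{\left(y \right)} = \left(-55 + y\right) + y = -55 + 2 y$)
$t{\left(Y{\left(\frac{1}{6 + W} \right)} \right)} - 5229 = \left(-55 + 2 \cdot 10\right) - 5229 = \left(-55 + 20\right) - 5229 = -35 - 5229 = -5264$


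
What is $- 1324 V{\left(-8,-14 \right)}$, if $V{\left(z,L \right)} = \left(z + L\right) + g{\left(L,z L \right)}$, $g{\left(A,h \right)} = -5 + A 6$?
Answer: $146964$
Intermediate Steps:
$g{\left(A,h \right)} = -5 + 6 A$
$V{\left(z,L \right)} = -5 + z + 7 L$ ($V{\left(z,L \right)} = \left(z + L\right) + \left(-5 + 6 L\right) = \left(L + z\right) + \left(-5 + 6 L\right) = -5 + z + 7 L$)
$- 1324 V{\left(-8,-14 \right)} = - 1324 \left(-5 - 8 + 7 \left(-14\right)\right) = - 1324 \left(-5 - 8 - 98\right) = \left(-1324\right) \left(-111\right) = 146964$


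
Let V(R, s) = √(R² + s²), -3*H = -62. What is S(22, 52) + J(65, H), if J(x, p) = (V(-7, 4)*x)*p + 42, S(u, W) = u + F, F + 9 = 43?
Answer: 98 + 4030*√65/3 ≈ 10928.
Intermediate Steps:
F = 34 (F = -9 + 43 = 34)
H = 62/3 (H = -⅓*(-62) = 62/3 ≈ 20.667)
S(u, W) = 34 + u (S(u, W) = u + 34 = 34 + u)
J(x, p) = 42 + p*x*√65 (J(x, p) = (√((-7)² + 4²)*x)*p + 42 = (√(49 + 16)*x)*p + 42 = (√65*x)*p + 42 = (x*√65)*p + 42 = p*x*√65 + 42 = 42 + p*x*√65)
S(22, 52) + J(65, H) = (34 + 22) + (42 + (62/3)*65*√65) = 56 + (42 + 4030*√65/3) = 98 + 4030*√65/3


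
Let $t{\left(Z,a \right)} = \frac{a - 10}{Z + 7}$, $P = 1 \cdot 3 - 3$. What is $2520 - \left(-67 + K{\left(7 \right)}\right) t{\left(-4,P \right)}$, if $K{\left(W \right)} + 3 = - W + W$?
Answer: $\frac{6860}{3} \approx 2286.7$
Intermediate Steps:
$K{\left(W \right)} = -3$ ($K{\left(W \right)} = -3 + \left(- W + W\right) = -3 + 0 = -3$)
$P = 0$ ($P = 3 - 3 = 0$)
$t{\left(Z,a \right)} = \frac{-10 + a}{7 + Z}$
$2520 - \left(-67 + K{\left(7 \right)}\right) t{\left(-4,P \right)} = 2520 - \left(-67 - 3\right) \frac{-10 + 0}{7 - 4} = 2520 - - 70 \cdot \frac{1}{3} \left(-10\right) = 2520 - \left(-70\right) \left(- \frac{10}{3}\right) = 2520 - \frac{700}{3} = \frac{6860}{3}$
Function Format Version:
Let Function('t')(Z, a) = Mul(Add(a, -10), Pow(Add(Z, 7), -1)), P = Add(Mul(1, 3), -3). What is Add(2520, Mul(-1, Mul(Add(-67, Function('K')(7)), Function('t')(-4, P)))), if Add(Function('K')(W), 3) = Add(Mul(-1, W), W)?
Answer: Rational(6860, 3) ≈ 2286.7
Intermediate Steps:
Function('K')(W) = -3 (Function('K')(W) = Add(-3, Add(Mul(-1, W), W)) = Add(-3, 0) = -3)
P = 0 (P = Add(3, -3) = 0)
Function('t')(Z, a) = Mul(Pow(Add(7, Z), -1), Add(-10, a)) (Function('t')(Z, a) = Mul(Add(-10, a), Pow(Add(7, Z), -1)) = Mul(Pow(Add(7, Z), -1), Add(-10, a)))
Add(2520, Mul(-1, Mul(Add(-67, Function('K')(7)), Function('t')(-4, P)))) = Add(2520, Mul(-1, Mul(Add(-67, -3), Mul(Pow(Add(7, -4), -1), Add(-10, 0))))) = Add(2520, Mul(-1, Mul(-70, Mul(Pow(3, -1), -10)))) = Add(2520, Mul(-1, Mul(-70, Mul(Rational(1, 3), -10)))) = Add(2520, Mul(-1, Mul(-70, Rational(-10, 3)))) = Add(2520, Mul(-1, Rational(700, 3))) = Add(2520, Rational(-700, 3)) = Rational(6860, 3)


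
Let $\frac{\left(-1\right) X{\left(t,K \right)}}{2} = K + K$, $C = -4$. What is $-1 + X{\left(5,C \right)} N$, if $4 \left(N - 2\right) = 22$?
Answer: $119$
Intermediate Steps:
$X{\left(t,K \right)} = - 4 K$ ($X{\left(t,K \right)} = - 2 \left(K + K\right) = - 2 \cdot 2 K = - 4 K$)
$N = \frac{15}{2}$ ($N = 2 + \frac{1}{4} \cdot 22 = 2 + \frac{11}{2} = \frac{15}{2} \approx 7.5$)
$-1 + X{\left(5,C \right)} N = -1 + \left(-4\right) \left(-4\right) \frac{15}{2} = -1 + 16 \cdot \frac{15}{2} = -1 + 120 = 119$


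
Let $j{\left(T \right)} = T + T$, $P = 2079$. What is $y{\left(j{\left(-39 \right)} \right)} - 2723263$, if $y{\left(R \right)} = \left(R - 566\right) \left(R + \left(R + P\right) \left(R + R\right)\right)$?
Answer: $198355433$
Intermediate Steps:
$j{\left(T \right)} = 2 T$
$y{\left(R \right)} = \left(-566 + R\right) \left(R + 2 R \left(2079 + R\right)\right)$ ($y{\left(R \right)} = \left(R - 566\right) \left(R + \left(R + 2079\right) \left(R + R\right)\right) = \left(-566 + R\right) \left(R + \left(2079 + R\right) 2 R\right) = \left(-566 + R\right) \left(R + 2 R \left(2079 + R\right)\right)$)
$y{\left(j{\left(-39 \right)} \right)} - 2723263 = 2 \left(-39\right) \left(-2353994 + 2 \left(2 \left(-39\right)\right)^{2} + 3027 \cdot 2 \left(-39\right)\right) - 2723263 = - 78 \left(-2353994 + 2 \left(-78\right)^{2} + 3027 \left(-78\right)\right) - 2723263 = - 78 \left(-2353994 + 2 \cdot 6084 - 236106\right) - 2723263 = - 78 \left(-2353994 + 12168 - 236106\right) - 2723263 = \left(-78\right) \left(-2577932\right) - 2723263 = 201078696 - 2723263 = 198355433$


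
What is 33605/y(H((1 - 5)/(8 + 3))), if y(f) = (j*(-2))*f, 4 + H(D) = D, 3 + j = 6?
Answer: 369655/288 ≈ 1283.5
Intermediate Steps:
j = 3 (j = -3 + 6 = 3)
H(D) = -4 + D
y(f) = -6*f (y(f) = (3*(-2))*f = -6*f)
33605/y(H((1 - 5)/(8 + 3))) = 33605/((-6*(-4 + (1 - 5)/(8 + 3)))) = 33605/((-6*(-4 - 4/11))) = 33605/((-6*(-48/11))) = 33605/(288/11) = 33605*(11/288) = 369655/288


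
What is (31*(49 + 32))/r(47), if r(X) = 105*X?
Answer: 837/1645 ≈ 0.50881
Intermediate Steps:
(31*(49 + 32))/r(47) = (31*(49 + 32))/((105*47)) = (31*81)/4935 = 2511*(1/4935) = 837/1645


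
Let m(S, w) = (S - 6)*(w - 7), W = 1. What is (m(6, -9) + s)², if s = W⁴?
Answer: 1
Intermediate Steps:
m(S, w) = (-7 + w)*(-6 + S) (m(S, w) = (-6 + S)*(-7 + w) = (-7 + w)*(-6 + S))
s = 1 (s = 1⁴ = 1)
(m(6, -9) + s)² = ((42 - 7*6 - 6*(-9) + 6*(-9)) + 1)² = ((42 - 42 + 54 - 54) + 1)² = (0 + 1)² = 1² = 1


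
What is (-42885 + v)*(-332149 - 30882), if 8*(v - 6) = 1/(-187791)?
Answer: 23385847967610703/1502328 ≈ 1.5566e+10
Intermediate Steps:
v = 9013967/1502328 (v = 6 + (⅛)/(-187791) = 6 + (⅛)*(-1/187791) = 6 - 1/1502328 = 9013967/1502328 ≈ 6.0000)
(-42885 + v)*(-332149 - 30882) = (-42885 + 9013967/1502328)*(-332149 - 30882) = -64418322313/1502328*(-363031) = 23385847967610703/1502328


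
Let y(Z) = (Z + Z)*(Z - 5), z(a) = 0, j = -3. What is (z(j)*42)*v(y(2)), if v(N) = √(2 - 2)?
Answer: 0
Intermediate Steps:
y(Z) = 2*Z*(-5 + Z) (y(Z) = (2*Z)*(-5 + Z) = 2*Z*(-5 + Z))
v(N) = 0 (v(N) = √0 = 0)
(z(j)*42)*v(y(2)) = (0*42)*0 = 0*0 = 0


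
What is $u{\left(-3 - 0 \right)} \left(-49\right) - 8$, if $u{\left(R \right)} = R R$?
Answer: $-449$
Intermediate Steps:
$u{\left(R \right)} = R^{2}$
$u{\left(-3 - 0 \right)} \left(-49\right) - 8 = \left(-3 - 0\right)^{2} \left(-49\right) - 8 = \left(-3 + 0\right)^{2} \left(-49\right) - 8 = \left(-3\right)^{2} \left(-49\right) - 8 = 9 \left(-49\right) - 8 = -441 - 8 = -449$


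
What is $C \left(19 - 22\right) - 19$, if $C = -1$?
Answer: $-16$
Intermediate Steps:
$C \left(19 - 22\right) - 19 = - (19 - 22) - 19 = \left(-1\right) \left(-3\right) - 19 = 3 - 19 = -16$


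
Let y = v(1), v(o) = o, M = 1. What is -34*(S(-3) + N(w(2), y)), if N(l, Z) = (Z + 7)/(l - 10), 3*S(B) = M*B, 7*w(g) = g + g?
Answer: 2074/33 ≈ 62.849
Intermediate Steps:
w(g) = 2*g/7 (w(g) = (g + g)/7 = (2*g)/7 = 2*g/7)
S(B) = B/3 (S(B) = (1*B)/3 = B/3)
y = 1
N(l, Z) = (7 + Z)/(-10 + l)
-34*(S(-3) + N(w(2), y)) = -34*((1/3)*(-3) + (7 + 1)/(-10 + (2/7)*2)) = -34*(-1 + 8/(-10 + 4/7)) = -34*(-1 + 8/(-66/7)) = -34*(-1 - 7/66*8) = -34*(-1 - 28/33) = -34*(-61/33) = 2074/33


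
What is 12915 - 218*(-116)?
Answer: 38203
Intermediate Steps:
12915 - 218*(-116) = 12915 - 1*(-25288) = 12915 + 25288 = 38203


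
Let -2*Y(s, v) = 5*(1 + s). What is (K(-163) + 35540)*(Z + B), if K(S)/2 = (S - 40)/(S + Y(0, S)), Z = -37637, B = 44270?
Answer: 78034273416/331 ≈ 2.3575e+8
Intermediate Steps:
Y(s, v) = -5/2 - 5*s/2 (Y(s, v) = -5*(1 + s)/2 = -(5 + 5*s)/2 = -5/2 - 5*s/2)
K(S) = 2*(-40 + S)/(-5/2 + S) (K(S) = 2*((S - 40)/(S + (-5/2 - 5/2*0))) = 2*((-40 + S)/(S + (-5/2 + 0))) = 2*((-40 + S)/(S - 5/2)) = 2*((-40 + S)/(-5/2 + S)) = 2*(-40 + S)/(-5/2 + S))
(K(-163) + 35540)*(Z + B) = (4*(-40 - 163)/(-5 + 2*(-163)) + 35540)*(-37637 + 44270) = (4*(-203)/(-5 - 326) + 35540)*6633 = (4*(-203)/(-331) + 35540)*6633 = (4*(-1/331)*(-203) + 35540)*6633 = (812/331 + 35540)*6633 = (11764552/331)*6633 = 78034273416/331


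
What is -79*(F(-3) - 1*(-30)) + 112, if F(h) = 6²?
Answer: -5102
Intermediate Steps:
F(h) = 36
-79*(F(-3) - 1*(-30)) + 112 = -79*(36 - 1*(-30)) + 112 = -79*(36 + 30) + 112 = -79*66 + 112 = -5214 + 112 = -5102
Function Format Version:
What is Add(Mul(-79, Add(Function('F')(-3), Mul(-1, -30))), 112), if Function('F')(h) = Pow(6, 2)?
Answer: -5102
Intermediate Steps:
Function('F')(h) = 36
Add(Mul(-79, Add(Function('F')(-3), Mul(-1, -30))), 112) = Add(Mul(-79, Add(36, Mul(-1, -30))), 112) = Add(Mul(-79, Add(36, 30)), 112) = Add(Mul(-79, 66), 112) = Add(-5214, 112) = -5102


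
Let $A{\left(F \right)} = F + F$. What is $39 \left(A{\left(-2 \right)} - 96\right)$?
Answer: $-3900$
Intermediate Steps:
$A{\left(F \right)} = 2 F$
$39 \left(A{\left(-2 \right)} - 96\right) = 39 \left(2 \left(-2\right) - 96\right) = 39 \left(-4 - 96\right) = 39 \left(-100\right) = -3900$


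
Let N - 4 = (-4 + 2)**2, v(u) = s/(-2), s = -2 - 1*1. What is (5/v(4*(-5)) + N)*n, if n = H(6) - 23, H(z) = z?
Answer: -578/3 ≈ -192.67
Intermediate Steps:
s = -3 (s = -2 - 1 = -3)
v(u) = 3/2 (v(u) = -3/(-2) = -3*(-1/2) = 3/2)
n = -17 (n = 6 - 23 = -17)
N = 8 (N = 4 + (-4 + 2)**2 = 4 + (-2)**2 = 4 + 4 = 8)
(5/v(4*(-5)) + N)*n = (5/(3/2) + 8)*(-17) = (5*(2/3) + 8)*(-17) = (10/3 + 8)*(-17) = (34/3)*(-17) = -578/3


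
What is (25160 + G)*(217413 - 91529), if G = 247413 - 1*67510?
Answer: 25814150692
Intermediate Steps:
G = 179903 (G = 247413 - 67510 = 179903)
(25160 + G)*(217413 - 91529) = (25160 + 179903)*(217413 - 91529) = 205063*125884 = 25814150692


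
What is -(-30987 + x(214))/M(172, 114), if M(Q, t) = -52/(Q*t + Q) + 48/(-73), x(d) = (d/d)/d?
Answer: -2393769868745/50998126 ≈ -46938.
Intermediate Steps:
x(d) = 1/d
M(Q, t) = -48/73 - 52/(Q + Q*t) (M(Q, t) = -52/(Q + Q*t) + 48*(-1/73) = -52/(Q + Q*t) - 48/73 = -48/73 - 52/(Q + Q*t))
-(-30987 + x(214))/M(172, 114) = -(-30987 + 1/214)/((4/73)*(-949 - 12*172 - 12*172*114)/(172*(1 + 114))) = -(-30987 + 1/214)/((4/73)*(1/172)*(-949 - 2064 - 235296)/115) = -(-6631217)/(214*((4/73)*(1/172)*(1/115)*(-238309))) = -(-6631217)/(214*(-238309/360985)) = -(-6631217)*(-360985)/(214*238309) = -1*2393769868745/50998126 = -2393769868745/50998126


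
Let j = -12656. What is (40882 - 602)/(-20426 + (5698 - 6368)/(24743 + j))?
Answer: -121716090/61722433 ≈ -1.9720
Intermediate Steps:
(40882 - 602)/(-20426 + (5698 - 6368)/(24743 + j)) = (40882 - 602)/(-20426 + (5698 - 6368)/(24743 - 12656)) = 40280/(-20426 - 670/12087) = 40280/(-246889732/12087) = 40280*(-12087/246889732) = -121716090/61722433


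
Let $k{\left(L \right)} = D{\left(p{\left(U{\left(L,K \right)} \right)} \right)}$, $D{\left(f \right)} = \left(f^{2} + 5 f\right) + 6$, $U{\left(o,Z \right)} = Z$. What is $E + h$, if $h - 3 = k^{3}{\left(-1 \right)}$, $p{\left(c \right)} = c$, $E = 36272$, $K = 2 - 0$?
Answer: $44275$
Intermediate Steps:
$K = 2$ ($K = 2 + 0 = 2$)
$D{\left(f \right)} = 6 + f^{2} + 5 f$
$k{\left(L \right)} = 20$ ($k{\left(L \right)} = 6 + 2^{2} + 5 \cdot 2 = 6 + 4 + 10 = 20$)
$h = 8003$ ($h = 3 + 20^{3} = 3 + 8000 = 8003$)
$E + h = 36272 + 8003 = 44275$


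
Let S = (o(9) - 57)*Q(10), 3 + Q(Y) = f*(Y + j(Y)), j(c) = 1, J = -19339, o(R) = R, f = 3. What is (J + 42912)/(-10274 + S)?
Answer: -23573/11714 ≈ -2.0124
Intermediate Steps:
Q(Y) = 3*Y (Q(Y) = -3 + 3*(Y + 1) = -3 + 3*(1 + Y) = -3 + (3 + 3*Y) = 3*Y)
S = -1440 (S = (9 - 57)*(3*10) = -48*30 = -1440)
(J + 42912)/(-10274 + S) = (-19339 + 42912)/(-10274 - 1440) = 23573/(-11714) = 23573*(-1/11714) = -23573/11714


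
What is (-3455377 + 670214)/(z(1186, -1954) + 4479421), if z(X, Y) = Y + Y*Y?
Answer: -2785163/8295583 ≈ -0.33574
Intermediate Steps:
z(X, Y) = Y + Y²
(-3455377 + 670214)/(z(1186, -1954) + 4479421) = (-3455377 + 670214)/(-1954*(1 - 1954) + 4479421) = -2785163/(-1954*(-1953) + 4479421) = -2785163/(3816162 + 4479421) = -2785163/8295583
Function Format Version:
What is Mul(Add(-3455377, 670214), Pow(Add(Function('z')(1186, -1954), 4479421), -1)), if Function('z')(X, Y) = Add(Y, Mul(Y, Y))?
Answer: Rational(-2785163, 8295583) ≈ -0.33574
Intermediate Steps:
Function('z')(X, Y) = Add(Y, Pow(Y, 2))
Mul(Add(-3455377, 670214), Pow(Add(Function('z')(1186, -1954), 4479421), -1)) = Mul(Add(-3455377, 670214), Pow(Add(Mul(-1954, Add(1, -1954)), 4479421), -1)) = Mul(-2785163, Pow(Add(Mul(-1954, -1953), 4479421), -1)) = Mul(-2785163, Pow(Add(3816162, 4479421), -1)) = Mul(-2785163, Pow(8295583, -1)) = Mul(-2785163, Rational(1, 8295583)) = Rational(-2785163, 8295583)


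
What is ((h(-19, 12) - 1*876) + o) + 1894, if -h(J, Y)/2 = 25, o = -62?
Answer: 906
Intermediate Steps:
h(J, Y) = -50 (h(J, Y) = -2*25 = -50)
((h(-19, 12) - 1*876) + o) + 1894 = ((-50 - 1*876) - 62) + 1894 = ((-50 - 876) - 62) + 1894 = (-926 - 62) + 1894 = -988 + 1894 = 906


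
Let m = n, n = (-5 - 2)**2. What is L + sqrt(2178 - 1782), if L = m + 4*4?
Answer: 65 + 6*sqrt(11) ≈ 84.900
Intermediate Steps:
n = 49 (n = (-7)**2 = 49)
m = 49
L = 65 (L = 49 + 4*4 = 49 + 16 = 65)
L + sqrt(2178 - 1782) = 65 + sqrt(2178 - 1782) = 65 + sqrt(396) = 65 + 6*sqrt(11)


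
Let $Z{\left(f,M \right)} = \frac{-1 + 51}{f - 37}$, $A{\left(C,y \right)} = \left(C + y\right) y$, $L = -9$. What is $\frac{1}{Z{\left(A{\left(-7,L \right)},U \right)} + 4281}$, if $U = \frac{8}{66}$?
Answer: $\frac{107}{458117} \approx 0.00023356$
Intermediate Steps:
$U = \frac{4}{33}$ ($U = 8 \cdot \frac{1}{66} = \frac{4}{33} \approx 0.12121$)
$A{\left(C,y \right)} = y \left(C + y\right)$
$Z{\left(f,M \right)} = \frac{50}{-37 + f}$
$\frac{1}{Z{\left(A{\left(-7,L \right)},U \right)} + 4281} = \frac{1}{\frac{50}{-37 - 9 \left(-7 - 9\right)} + 4281} = \frac{1}{\frac{50}{-37 - -144} + 4281} = \frac{1}{\frac{50}{-37 + 144} + 4281} = \frac{1}{\frac{50}{107} + 4281} = \frac{1}{\frac{458117}{107}} = \frac{107}{458117}$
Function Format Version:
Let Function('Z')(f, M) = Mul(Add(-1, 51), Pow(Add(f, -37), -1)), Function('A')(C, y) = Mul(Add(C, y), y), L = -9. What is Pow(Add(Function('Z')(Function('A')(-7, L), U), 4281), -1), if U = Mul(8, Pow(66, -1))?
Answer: Rational(107, 458117) ≈ 0.00023356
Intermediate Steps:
U = Rational(4, 33) (U = Mul(8, Rational(1, 66)) = Rational(4, 33) ≈ 0.12121)
Function('A')(C, y) = Mul(y, Add(C, y))
Function('Z')(f, M) = Mul(50, Pow(Add(-37, f), -1))
Pow(Add(Function('Z')(Function('A')(-7, L), U), 4281), -1) = Pow(Add(Mul(50, Pow(Add(-37, Mul(-9, Add(-7, -9))), -1)), 4281), -1) = Pow(Add(Mul(50, Pow(Add(-37, Mul(-9, -16)), -1)), 4281), -1) = Pow(Add(Mul(50, Pow(Add(-37, 144), -1)), 4281), -1) = Pow(Add(Mul(50, Pow(107, -1)), 4281), -1) = Pow(Add(Mul(50, Rational(1, 107)), 4281), -1) = Pow(Add(Rational(50, 107), 4281), -1) = Pow(Rational(458117, 107), -1) = Rational(107, 458117)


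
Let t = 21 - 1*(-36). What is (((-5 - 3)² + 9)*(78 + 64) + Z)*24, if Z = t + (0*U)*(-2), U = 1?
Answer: 250152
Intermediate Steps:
t = 57 (t = 21 + 36 = 57)
Z = 57 (Z = 57 + (0*1)*(-2) = 57 + 0*(-2) = 57 + 0 = 57)
(((-5 - 3)² + 9)*(78 + 64) + Z)*24 = (((-5 - 3)² + 9)*(78 + 64) + 57)*24 = (((-8)² + 9)*142 + 57)*24 = ((64 + 9)*142 + 57)*24 = (73*142 + 57)*24 = (10366 + 57)*24 = 10423*24 = 250152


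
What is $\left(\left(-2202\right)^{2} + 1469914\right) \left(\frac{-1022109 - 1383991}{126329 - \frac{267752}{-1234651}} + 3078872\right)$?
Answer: $\frac{3034351844017298715073576}{155972493931} \approx 1.9454 \cdot 10^{13}$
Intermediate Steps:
$\left(\left(-2202\right)^{2} + 1469914\right) \left(\frac{-1022109 - 1383991}{126329 - \frac{267752}{-1234651}} + 3078872\right) = \left(4848804 + 1469914\right) \left(- \frac{2406100}{126329 - - \frac{267752}{1234651}} + 3078872\right) = 6318718 \left(- \frac{2406100}{126329 + \frac{267752}{1234651}} + 3078872\right) = 6318718 \left(- \frac{2406100}{\frac{155972493931}{1234651}} + 3078872\right) = 6318718 \left(\left(-2406100\right) \frac{1234651}{155972493931} + 3078872\right) = 6318718 \left(- \frac{2970693771100}{155972493931} + 3078872\right) = 6318718 \cdot \frac{480216373640554732}{155972493931} = \frac{3034351844017298715073576}{155972493931}$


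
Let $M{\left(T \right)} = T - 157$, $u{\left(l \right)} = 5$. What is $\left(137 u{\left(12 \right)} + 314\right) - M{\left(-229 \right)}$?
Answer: $1385$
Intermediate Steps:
$M{\left(T \right)} = -157 + T$ ($M{\left(T \right)} = T - 157 = -157 + T$)
$\left(137 u{\left(12 \right)} + 314\right) - M{\left(-229 \right)} = \left(137 \cdot 5 + 314\right) - \left(-157 - 229\right) = \left(685 + 314\right) - -386 = 999 + 386 = 1385$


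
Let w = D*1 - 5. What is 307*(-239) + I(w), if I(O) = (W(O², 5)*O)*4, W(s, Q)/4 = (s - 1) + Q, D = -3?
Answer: -82077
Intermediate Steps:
w = -8 (w = -3*1 - 5 = -3 - 5 = -8)
W(s, Q) = -4 + 4*Q + 4*s (W(s, Q) = 4*((s - 1) + Q) = 4*((-1 + s) + Q) = 4*(-1 + Q + s) = -4 + 4*Q + 4*s)
I(O) = 4*O*(16 + 4*O²) (I(O) = ((-4 + 4*5 + 4*O²)*O)*4 = ((-4 + 20 + 4*O²)*O)*4 = ((16 + 4*O²)*O)*4 = (O*(16 + 4*O²))*4 = 4*O*(16 + 4*O²))
307*(-239) + I(w) = 307*(-239) + 16*(-8)*(4 + (-8)²) = -73373 + 16*(-8)*(4 + 64) = -73373 + 16*(-8)*68 = -73373 - 8704 = -82077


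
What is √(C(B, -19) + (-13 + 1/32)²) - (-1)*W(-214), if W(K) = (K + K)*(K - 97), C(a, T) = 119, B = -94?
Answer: 133108 + √294081/32 ≈ 1.3313e+5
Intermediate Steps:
W(K) = 2*K*(-97 + K) (W(K) = (2*K)*(-97 + K) = 2*K*(-97 + K))
√(C(B, -19) + (-13 + 1/32)²) - (-1)*W(-214) = √(119 + (-13 + 1/32)²) - (-1)*2*(-214)*(-97 - 214) = √(119 + (-13 + 1/32)²) - (-1)*2*(-214)*(-311) = √(119 + (-415/32)²) - (-1)*133108 = √(119 + 172225/1024) - 1*(-133108) = √(294081/1024) + 133108 = √294081/32 + 133108 = 133108 + √294081/32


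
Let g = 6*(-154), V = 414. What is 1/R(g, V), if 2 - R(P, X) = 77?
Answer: -1/75 ≈ -0.013333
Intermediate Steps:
g = -924
R(P, X) = -75 (R(P, X) = 2 - 1*77 = 2 - 77 = -75)
1/R(g, V) = 1/(-75) = -1/75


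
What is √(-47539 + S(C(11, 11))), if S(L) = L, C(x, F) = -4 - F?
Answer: I*√47554 ≈ 218.07*I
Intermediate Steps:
√(-47539 + S(C(11, 11))) = √(-47539 + (-4 - 1*11)) = √(-47539 + (-4 - 11)) = √(-47539 - 15) = √(-47554) = I*√47554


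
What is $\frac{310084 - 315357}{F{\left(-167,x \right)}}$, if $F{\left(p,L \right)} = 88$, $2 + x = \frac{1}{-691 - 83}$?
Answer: $- \frac{5273}{88} \approx -59.92$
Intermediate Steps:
$x = - \frac{1549}{774}$ ($x = -2 + \frac{1}{-691 - 83} = -2 + \frac{1}{-774} = -2 - \frac{1}{774} = - \frac{1549}{774} \approx -2.0013$)
$\frac{310084 - 315357}{F{\left(-167,x \right)}} = \frac{310084 - 315357}{88} = \left(-5273\right) \frac{1}{88} = - \frac{5273}{88}$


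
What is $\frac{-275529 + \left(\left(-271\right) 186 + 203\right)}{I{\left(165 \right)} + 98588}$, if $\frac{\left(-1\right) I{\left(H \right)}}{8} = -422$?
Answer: $- \frac{81433}{25491} \approx -3.1946$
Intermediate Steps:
$I{\left(H \right)} = 3376$ ($I{\left(H \right)} = \left(-8\right) \left(-422\right) = 3376$)
$\frac{-275529 + \left(\left(-271\right) 186 + 203\right)}{I{\left(165 \right)} + 98588} = \frac{-275529 + \left(\left(-271\right) 186 + 203\right)}{3376 + 98588} = \frac{-275529 + \left(-50406 + 203\right)}{101964} = \left(-275529 - 50203\right) \frac{1}{101964} = \left(-325732\right) \frac{1}{101964} = - \frac{81433}{25491}$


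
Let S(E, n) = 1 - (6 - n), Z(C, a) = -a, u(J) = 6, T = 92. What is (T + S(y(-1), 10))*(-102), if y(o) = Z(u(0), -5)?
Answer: -9894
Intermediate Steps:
y(o) = 5 (y(o) = -1*(-5) = 5)
S(E, n) = -5 + n (S(E, n) = 1 + (-6 + n) = -5 + n)
(T + S(y(-1), 10))*(-102) = (92 + (-5 + 10))*(-102) = (92 + 5)*(-102) = 97*(-102) = -9894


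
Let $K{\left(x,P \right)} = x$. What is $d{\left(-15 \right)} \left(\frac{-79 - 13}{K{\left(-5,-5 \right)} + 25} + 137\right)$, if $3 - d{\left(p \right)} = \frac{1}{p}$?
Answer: $\frac{30452}{75} \approx 406.03$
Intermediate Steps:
$d{\left(p \right)} = 3 - \frac{1}{p}$
$d{\left(-15 \right)} \left(\frac{-79 - 13}{K{\left(-5,-5 \right)} + 25} + 137\right) = \left(3 - \frac{1}{-15}\right) \left(\frac{-79 - 13}{-5 + 25} + 137\right) = \left(3 - - \frac{1}{15}\right) \left(- \frac{92}{20} + 137\right) = \left(3 + \frac{1}{15}\right) \left(\left(-92\right) \frac{1}{20} + 137\right) = \frac{46 \left(- \frac{23}{5} + 137\right)}{15} = \frac{46}{15} \cdot \frac{662}{5} = \frac{30452}{75}$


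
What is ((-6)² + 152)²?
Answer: 35344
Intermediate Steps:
((-6)² + 152)² = (36 + 152)² = 188² = 35344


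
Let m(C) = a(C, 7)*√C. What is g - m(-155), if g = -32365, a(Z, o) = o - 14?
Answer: -32365 + 7*I*√155 ≈ -32365.0 + 87.149*I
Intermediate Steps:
a(Z, o) = -14 + o
m(C) = -7*√C (m(C) = (-14 + 7)*√C = -7*√C)
g - m(-155) = -32365 - (-7)*√(-155) = -32365 - (-7)*I*√155 = -32365 + 7*I*√155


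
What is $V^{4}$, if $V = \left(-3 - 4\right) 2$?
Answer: $38416$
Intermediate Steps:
$V = -14$ ($V = \left(-7\right) 2 = -14$)
$V^{4} = \left(-14\right)^{4} = 38416$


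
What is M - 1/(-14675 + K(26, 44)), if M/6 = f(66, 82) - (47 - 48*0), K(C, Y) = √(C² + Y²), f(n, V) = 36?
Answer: -14213284183/215353013 + 2*√653/215353013 ≈ -66.000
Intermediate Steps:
M = -66 (M = 6*(36 - (47 - 48*0)) = 6*(36 - (47 + 0)) = 6*(36 - 1*47) = 6*(36 - 47) = 6*(-11) = -66)
M - 1/(-14675 + K(26, 44)) = -66 - 1/(-14675 + √(26² + 44²)) = -66 - 1/(-14675 + √(676 + 1936)) = -66 - 1/(-14675 + √2612) = -66 - 1/(-14675 + 2*√653)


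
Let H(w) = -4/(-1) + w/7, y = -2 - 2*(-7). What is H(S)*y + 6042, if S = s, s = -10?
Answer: 42510/7 ≈ 6072.9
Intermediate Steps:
S = -10
y = 12 (y = -2 + 14 = 12)
H(w) = 4 + w/7 (H(w) = -4*(-1) + w*(1/7) = 4 + w/7)
H(S)*y + 6042 = (4 + (1/7)*(-10))*12 + 6042 = (4 - 10/7)*12 + 6042 = (18/7)*12 + 6042 = 216/7 + 6042 = 42510/7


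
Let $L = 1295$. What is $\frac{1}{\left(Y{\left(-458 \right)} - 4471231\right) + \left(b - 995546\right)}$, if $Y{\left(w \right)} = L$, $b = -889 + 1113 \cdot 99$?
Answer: $- \frac{1}{5356184} \approx -1.867 \cdot 10^{-7}$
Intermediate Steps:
$b = 109298$ ($b = -889 + 110187 = 109298$)
$Y{\left(w \right)} = 1295$
$\frac{1}{\left(Y{\left(-458 \right)} - 4471231\right) + \left(b - 995546\right)} = \frac{1}{\left(1295 - 4471231\right) + \left(109298 - 995546\right)} = \frac{1}{-4469936 - 886248} = \frac{1}{-5356184} = - \frac{1}{5356184}$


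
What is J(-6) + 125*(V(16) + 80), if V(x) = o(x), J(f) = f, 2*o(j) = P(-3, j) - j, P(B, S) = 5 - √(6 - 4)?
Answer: 18613/2 - 125*√2/2 ≈ 9218.1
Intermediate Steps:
P(B, S) = 5 - √2
o(j) = 5/2 - j/2 - √2/2 (o(j) = ((5 - √2) - j)/2 = (5 - j - √2)/2 = 5/2 - j/2 - √2/2)
V(x) = 5/2 - x/2 - √2/2
J(-6) + 125*(V(16) + 80) = -6 + 125*((5/2 - ½*16 - √2/2) + 80) = -6 + 125*((5/2 - 8 - √2/2) + 80) = -6 + 125*((-11/2 - √2/2) + 80) = -6 + 125*(149/2 - √2/2) = -6 + (18625/2 - 125*√2/2) = 18613/2 - 125*√2/2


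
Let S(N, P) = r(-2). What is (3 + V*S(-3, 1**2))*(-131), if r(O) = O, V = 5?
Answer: 917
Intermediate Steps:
S(N, P) = -2
(3 + V*S(-3, 1**2))*(-131) = (3 + 5*(-2))*(-131) = (3 - 10)*(-131) = -7*(-131) = 917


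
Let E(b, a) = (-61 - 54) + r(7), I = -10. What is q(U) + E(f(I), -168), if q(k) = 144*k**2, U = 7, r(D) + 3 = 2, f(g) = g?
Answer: 6940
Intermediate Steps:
r(D) = -1 (r(D) = -3 + 2 = -1)
E(b, a) = -116 (E(b, a) = (-61 - 54) - 1 = -115 - 1 = -116)
q(U) + E(f(I), -168) = 144*7**2 - 116 = 144*49 - 116 = 7056 - 116 = 6940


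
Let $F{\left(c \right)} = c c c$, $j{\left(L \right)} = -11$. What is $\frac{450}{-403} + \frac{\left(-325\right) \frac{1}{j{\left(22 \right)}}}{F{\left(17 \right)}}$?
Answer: $- \frac{24188375}{21779329} \approx -1.1106$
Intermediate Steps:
$F{\left(c \right)} = c^{3}$ ($F{\left(c \right)} = c^{2} c = c^{3}$)
$\frac{450}{-403} + \frac{\left(-325\right) \frac{1}{j{\left(22 \right)}}}{F{\left(17 \right)}} = \frac{450}{-403} + \frac{\left(-325\right) \frac{1}{-11}}{17^{3}} = 450 \left(- \frac{1}{403}\right) + \frac{\left(-325\right) \left(- \frac{1}{11}\right)}{4913} = - \frac{450}{403} + \frac{325}{11} \cdot \frac{1}{4913} = - \frac{450}{403} + \frac{325}{54043} = - \frac{24188375}{21779329}$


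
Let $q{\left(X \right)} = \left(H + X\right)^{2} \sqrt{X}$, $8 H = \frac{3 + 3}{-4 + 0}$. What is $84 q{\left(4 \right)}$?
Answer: $\frac{78141}{32} \approx 2441.9$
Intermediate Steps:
$H = - \frac{3}{16}$ ($H = \frac{\left(3 + 3\right) \frac{1}{-4 + 0}}{8} = \frac{6 \frac{1}{-4}}{8} = \frac{6 \left(- \frac{1}{4}\right)}{8} = \frac{1}{8} \left(- \frac{3}{2}\right) = - \frac{3}{16} \approx -0.1875$)
$q{\left(X \right)} = \sqrt{X} \left(- \frac{3}{16} + X\right)^{2}$ ($q{\left(X \right)} = \left(- \frac{3}{16} + X\right)^{2} \sqrt{X} = \sqrt{X} \left(- \frac{3}{16} + X\right)^{2}$)
$84 q{\left(4 \right)} = 84 \frac{\sqrt{4} \left(-3 + 16 \cdot 4\right)^{2}}{256} = 84 \cdot \frac{1}{256} \cdot 2 \left(-3 + 64\right)^{2} = 84 \cdot \frac{1}{256} \cdot 2 \cdot 61^{2} = 84 \cdot \frac{1}{256} \cdot 2 \cdot 3721 = 84 \cdot \frac{3721}{128} = \frac{78141}{32}$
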